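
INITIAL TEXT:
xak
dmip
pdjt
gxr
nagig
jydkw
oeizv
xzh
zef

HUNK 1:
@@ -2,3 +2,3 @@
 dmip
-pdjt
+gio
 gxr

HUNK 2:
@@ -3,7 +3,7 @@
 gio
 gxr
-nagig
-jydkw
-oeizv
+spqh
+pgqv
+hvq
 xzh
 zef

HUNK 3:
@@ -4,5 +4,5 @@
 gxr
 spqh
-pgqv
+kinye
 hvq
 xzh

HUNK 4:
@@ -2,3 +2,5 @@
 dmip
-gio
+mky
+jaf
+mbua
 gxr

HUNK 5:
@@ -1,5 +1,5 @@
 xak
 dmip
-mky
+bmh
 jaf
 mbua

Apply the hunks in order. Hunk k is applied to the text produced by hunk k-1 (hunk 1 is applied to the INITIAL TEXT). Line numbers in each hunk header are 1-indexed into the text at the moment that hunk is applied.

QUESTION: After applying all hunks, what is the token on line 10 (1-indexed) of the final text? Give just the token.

Answer: xzh

Derivation:
Hunk 1: at line 2 remove [pdjt] add [gio] -> 9 lines: xak dmip gio gxr nagig jydkw oeizv xzh zef
Hunk 2: at line 3 remove [nagig,jydkw,oeizv] add [spqh,pgqv,hvq] -> 9 lines: xak dmip gio gxr spqh pgqv hvq xzh zef
Hunk 3: at line 4 remove [pgqv] add [kinye] -> 9 lines: xak dmip gio gxr spqh kinye hvq xzh zef
Hunk 4: at line 2 remove [gio] add [mky,jaf,mbua] -> 11 lines: xak dmip mky jaf mbua gxr spqh kinye hvq xzh zef
Hunk 5: at line 1 remove [mky] add [bmh] -> 11 lines: xak dmip bmh jaf mbua gxr spqh kinye hvq xzh zef
Final line 10: xzh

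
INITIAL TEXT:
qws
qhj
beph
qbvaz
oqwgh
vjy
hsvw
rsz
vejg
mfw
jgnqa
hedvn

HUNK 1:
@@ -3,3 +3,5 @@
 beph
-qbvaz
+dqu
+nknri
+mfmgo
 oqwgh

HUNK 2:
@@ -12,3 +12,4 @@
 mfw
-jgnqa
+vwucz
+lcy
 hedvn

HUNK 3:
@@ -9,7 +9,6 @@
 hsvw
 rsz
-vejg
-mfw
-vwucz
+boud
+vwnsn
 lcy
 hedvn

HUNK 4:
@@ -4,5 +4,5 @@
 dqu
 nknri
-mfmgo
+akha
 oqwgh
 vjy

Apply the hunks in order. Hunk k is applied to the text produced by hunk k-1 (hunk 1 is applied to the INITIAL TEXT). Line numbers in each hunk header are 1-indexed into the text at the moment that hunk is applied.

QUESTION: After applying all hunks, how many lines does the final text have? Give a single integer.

Hunk 1: at line 3 remove [qbvaz] add [dqu,nknri,mfmgo] -> 14 lines: qws qhj beph dqu nknri mfmgo oqwgh vjy hsvw rsz vejg mfw jgnqa hedvn
Hunk 2: at line 12 remove [jgnqa] add [vwucz,lcy] -> 15 lines: qws qhj beph dqu nknri mfmgo oqwgh vjy hsvw rsz vejg mfw vwucz lcy hedvn
Hunk 3: at line 9 remove [vejg,mfw,vwucz] add [boud,vwnsn] -> 14 lines: qws qhj beph dqu nknri mfmgo oqwgh vjy hsvw rsz boud vwnsn lcy hedvn
Hunk 4: at line 4 remove [mfmgo] add [akha] -> 14 lines: qws qhj beph dqu nknri akha oqwgh vjy hsvw rsz boud vwnsn lcy hedvn
Final line count: 14

Answer: 14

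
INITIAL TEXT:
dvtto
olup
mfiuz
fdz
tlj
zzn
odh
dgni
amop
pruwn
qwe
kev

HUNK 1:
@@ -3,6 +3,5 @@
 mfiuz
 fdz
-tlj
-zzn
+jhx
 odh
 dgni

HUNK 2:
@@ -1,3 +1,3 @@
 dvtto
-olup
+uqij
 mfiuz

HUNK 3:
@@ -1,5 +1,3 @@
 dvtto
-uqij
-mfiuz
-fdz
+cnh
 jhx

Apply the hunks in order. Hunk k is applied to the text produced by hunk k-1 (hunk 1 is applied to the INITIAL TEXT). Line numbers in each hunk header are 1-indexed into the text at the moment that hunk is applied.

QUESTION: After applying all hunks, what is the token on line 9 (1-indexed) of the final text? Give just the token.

Hunk 1: at line 3 remove [tlj,zzn] add [jhx] -> 11 lines: dvtto olup mfiuz fdz jhx odh dgni amop pruwn qwe kev
Hunk 2: at line 1 remove [olup] add [uqij] -> 11 lines: dvtto uqij mfiuz fdz jhx odh dgni amop pruwn qwe kev
Hunk 3: at line 1 remove [uqij,mfiuz,fdz] add [cnh] -> 9 lines: dvtto cnh jhx odh dgni amop pruwn qwe kev
Final line 9: kev

Answer: kev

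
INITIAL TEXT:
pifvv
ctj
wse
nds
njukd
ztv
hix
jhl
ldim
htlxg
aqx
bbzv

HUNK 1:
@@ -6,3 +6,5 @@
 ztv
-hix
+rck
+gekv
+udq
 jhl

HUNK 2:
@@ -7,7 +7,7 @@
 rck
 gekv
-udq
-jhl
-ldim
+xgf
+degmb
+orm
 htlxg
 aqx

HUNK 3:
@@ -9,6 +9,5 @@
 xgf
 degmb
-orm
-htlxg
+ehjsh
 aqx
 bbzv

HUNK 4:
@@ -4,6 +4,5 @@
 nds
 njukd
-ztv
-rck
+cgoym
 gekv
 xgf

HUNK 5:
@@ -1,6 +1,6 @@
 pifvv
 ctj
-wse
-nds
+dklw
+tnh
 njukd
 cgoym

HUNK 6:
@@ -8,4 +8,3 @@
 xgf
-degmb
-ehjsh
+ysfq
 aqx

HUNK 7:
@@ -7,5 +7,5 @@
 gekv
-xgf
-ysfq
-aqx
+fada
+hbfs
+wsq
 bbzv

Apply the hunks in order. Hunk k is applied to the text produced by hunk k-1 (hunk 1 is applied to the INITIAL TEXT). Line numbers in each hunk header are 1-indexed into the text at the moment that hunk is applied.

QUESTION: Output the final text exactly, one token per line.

Hunk 1: at line 6 remove [hix] add [rck,gekv,udq] -> 14 lines: pifvv ctj wse nds njukd ztv rck gekv udq jhl ldim htlxg aqx bbzv
Hunk 2: at line 7 remove [udq,jhl,ldim] add [xgf,degmb,orm] -> 14 lines: pifvv ctj wse nds njukd ztv rck gekv xgf degmb orm htlxg aqx bbzv
Hunk 3: at line 9 remove [orm,htlxg] add [ehjsh] -> 13 lines: pifvv ctj wse nds njukd ztv rck gekv xgf degmb ehjsh aqx bbzv
Hunk 4: at line 4 remove [ztv,rck] add [cgoym] -> 12 lines: pifvv ctj wse nds njukd cgoym gekv xgf degmb ehjsh aqx bbzv
Hunk 5: at line 1 remove [wse,nds] add [dklw,tnh] -> 12 lines: pifvv ctj dklw tnh njukd cgoym gekv xgf degmb ehjsh aqx bbzv
Hunk 6: at line 8 remove [degmb,ehjsh] add [ysfq] -> 11 lines: pifvv ctj dklw tnh njukd cgoym gekv xgf ysfq aqx bbzv
Hunk 7: at line 7 remove [xgf,ysfq,aqx] add [fada,hbfs,wsq] -> 11 lines: pifvv ctj dklw tnh njukd cgoym gekv fada hbfs wsq bbzv

Answer: pifvv
ctj
dklw
tnh
njukd
cgoym
gekv
fada
hbfs
wsq
bbzv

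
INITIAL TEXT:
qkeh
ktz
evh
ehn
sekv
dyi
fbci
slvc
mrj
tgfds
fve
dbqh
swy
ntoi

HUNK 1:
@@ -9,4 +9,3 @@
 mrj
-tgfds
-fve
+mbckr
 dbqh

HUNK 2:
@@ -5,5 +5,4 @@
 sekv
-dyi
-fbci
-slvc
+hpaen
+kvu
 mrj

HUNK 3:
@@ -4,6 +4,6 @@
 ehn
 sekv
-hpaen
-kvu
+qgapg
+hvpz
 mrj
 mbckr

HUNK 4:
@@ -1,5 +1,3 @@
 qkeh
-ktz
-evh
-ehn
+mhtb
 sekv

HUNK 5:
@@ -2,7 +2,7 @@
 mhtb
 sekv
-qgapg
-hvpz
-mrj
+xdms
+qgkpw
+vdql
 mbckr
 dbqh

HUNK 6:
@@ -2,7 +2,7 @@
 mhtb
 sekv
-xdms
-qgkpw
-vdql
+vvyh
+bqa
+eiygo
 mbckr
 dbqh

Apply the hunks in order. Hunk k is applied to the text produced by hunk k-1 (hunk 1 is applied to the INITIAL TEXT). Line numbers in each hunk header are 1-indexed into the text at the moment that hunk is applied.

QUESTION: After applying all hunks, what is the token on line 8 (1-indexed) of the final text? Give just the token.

Hunk 1: at line 9 remove [tgfds,fve] add [mbckr] -> 13 lines: qkeh ktz evh ehn sekv dyi fbci slvc mrj mbckr dbqh swy ntoi
Hunk 2: at line 5 remove [dyi,fbci,slvc] add [hpaen,kvu] -> 12 lines: qkeh ktz evh ehn sekv hpaen kvu mrj mbckr dbqh swy ntoi
Hunk 3: at line 4 remove [hpaen,kvu] add [qgapg,hvpz] -> 12 lines: qkeh ktz evh ehn sekv qgapg hvpz mrj mbckr dbqh swy ntoi
Hunk 4: at line 1 remove [ktz,evh,ehn] add [mhtb] -> 10 lines: qkeh mhtb sekv qgapg hvpz mrj mbckr dbqh swy ntoi
Hunk 5: at line 2 remove [qgapg,hvpz,mrj] add [xdms,qgkpw,vdql] -> 10 lines: qkeh mhtb sekv xdms qgkpw vdql mbckr dbqh swy ntoi
Hunk 6: at line 2 remove [xdms,qgkpw,vdql] add [vvyh,bqa,eiygo] -> 10 lines: qkeh mhtb sekv vvyh bqa eiygo mbckr dbqh swy ntoi
Final line 8: dbqh

Answer: dbqh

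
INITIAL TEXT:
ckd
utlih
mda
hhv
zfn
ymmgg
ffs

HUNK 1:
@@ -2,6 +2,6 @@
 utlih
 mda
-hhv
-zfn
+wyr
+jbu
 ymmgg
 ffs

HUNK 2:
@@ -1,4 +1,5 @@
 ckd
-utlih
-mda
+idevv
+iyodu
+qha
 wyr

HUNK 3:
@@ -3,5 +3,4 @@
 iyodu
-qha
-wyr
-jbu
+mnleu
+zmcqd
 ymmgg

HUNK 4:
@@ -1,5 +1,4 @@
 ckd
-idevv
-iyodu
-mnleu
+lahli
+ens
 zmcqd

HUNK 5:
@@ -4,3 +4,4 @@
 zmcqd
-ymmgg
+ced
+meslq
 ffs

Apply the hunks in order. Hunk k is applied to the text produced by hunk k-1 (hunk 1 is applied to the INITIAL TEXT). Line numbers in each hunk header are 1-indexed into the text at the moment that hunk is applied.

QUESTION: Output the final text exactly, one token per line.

Answer: ckd
lahli
ens
zmcqd
ced
meslq
ffs

Derivation:
Hunk 1: at line 2 remove [hhv,zfn] add [wyr,jbu] -> 7 lines: ckd utlih mda wyr jbu ymmgg ffs
Hunk 2: at line 1 remove [utlih,mda] add [idevv,iyodu,qha] -> 8 lines: ckd idevv iyodu qha wyr jbu ymmgg ffs
Hunk 3: at line 3 remove [qha,wyr,jbu] add [mnleu,zmcqd] -> 7 lines: ckd idevv iyodu mnleu zmcqd ymmgg ffs
Hunk 4: at line 1 remove [idevv,iyodu,mnleu] add [lahli,ens] -> 6 lines: ckd lahli ens zmcqd ymmgg ffs
Hunk 5: at line 4 remove [ymmgg] add [ced,meslq] -> 7 lines: ckd lahli ens zmcqd ced meslq ffs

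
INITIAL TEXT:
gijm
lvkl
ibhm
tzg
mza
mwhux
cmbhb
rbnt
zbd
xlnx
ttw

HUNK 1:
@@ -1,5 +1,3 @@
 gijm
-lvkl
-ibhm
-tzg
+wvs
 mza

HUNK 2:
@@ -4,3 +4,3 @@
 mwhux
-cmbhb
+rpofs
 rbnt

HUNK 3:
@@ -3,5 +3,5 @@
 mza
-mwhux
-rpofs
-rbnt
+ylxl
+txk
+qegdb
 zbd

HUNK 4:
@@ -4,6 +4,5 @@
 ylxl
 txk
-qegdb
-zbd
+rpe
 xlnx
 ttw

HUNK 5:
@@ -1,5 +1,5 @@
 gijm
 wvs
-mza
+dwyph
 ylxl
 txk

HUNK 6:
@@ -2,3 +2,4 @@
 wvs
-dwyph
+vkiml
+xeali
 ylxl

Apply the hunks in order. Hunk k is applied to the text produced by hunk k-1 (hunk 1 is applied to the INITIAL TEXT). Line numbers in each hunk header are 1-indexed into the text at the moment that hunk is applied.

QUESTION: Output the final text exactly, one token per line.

Answer: gijm
wvs
vkiml
xeali
ylxl
txk
rpe
xlnx
ttw

Derivation:
Hunk 1: at line 1 remove [lvkl,ibhm,tzg] add [wvs] -> 9 lines: gijm wvs mza mwhux cmbhb rbnt zbd xlnx ttw
Hunk 2: at line 4 remove [cmbhb] add [rpofs] -> 9 lines: gijm wvs mza mwhux rpofs rbnt zbd xlnx ttw
Hunk 3: at line 3 remove [mwhux,rpofs,rbnt] add [ylxl,txk,qegdb] -> 9 lines: gijm wvs mza ylxl txk qegdb zbd xlnx ttw
Hunk 4: at line 4 remove [qegdb,zbd] add [rpe] -> 8 lines: gijm wvs mza ylxl txk rpe xlnx ttw
Hunk 5: at line 1 remove [mza] add [dwyph] -> 8 lines: gijm wvs dwyph ylxl txk rpe xlnx ttw
Hunk 6: at line 2 remove [dwyph] add [vkiml,xeali] -> 9 lines: gijm wvs vkiml xeali ylxl txk rpe xlnx ttw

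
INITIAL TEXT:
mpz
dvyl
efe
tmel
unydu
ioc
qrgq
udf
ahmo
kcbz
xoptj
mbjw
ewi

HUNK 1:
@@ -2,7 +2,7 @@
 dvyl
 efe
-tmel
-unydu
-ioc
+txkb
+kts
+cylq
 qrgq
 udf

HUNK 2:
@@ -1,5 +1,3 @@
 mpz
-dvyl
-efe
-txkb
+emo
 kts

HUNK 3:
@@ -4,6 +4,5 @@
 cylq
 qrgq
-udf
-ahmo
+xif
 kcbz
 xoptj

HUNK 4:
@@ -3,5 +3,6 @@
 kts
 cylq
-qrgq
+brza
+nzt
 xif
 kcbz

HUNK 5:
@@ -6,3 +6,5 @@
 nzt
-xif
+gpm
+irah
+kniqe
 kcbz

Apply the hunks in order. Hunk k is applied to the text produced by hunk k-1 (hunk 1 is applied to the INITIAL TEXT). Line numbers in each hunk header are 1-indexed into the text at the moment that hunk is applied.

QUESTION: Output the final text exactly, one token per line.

Hunk 1: at line 2 remove [tmel,unydu,ioc] add [txkb,kts,cylq] -> 13 lines: mpz dvyl efe txkb kts cylq qrgq udf ahmo kcbz xoptj mbjw ewi
Hunk 2: at line 1 remove [dvyl,efe,txkb] add [emo] -> 11 lines: mpz emo kts cylq qrgq udf ahmo kcbz xoptj mbjw ewi
Hunk 3: at line 4 remove [udf,ahmo] add [xif] -> 10 lines: mpz emo kts cylq qrgq xif kcbz xoptj mbjw ewi
Hunk 4: at line 3 remove [qrgq] add [brza,nzt] -> 11 lines: mpz emo kts cylq brza nzt xif kcbz xoptj mbjw ewi
Hunk 5: at line 6 remove [xif] add [gpm,irah,kniqe] -> 13 lines: mpz emo kts cylq brza nzt gpm irah kniqe kcbz xoptj mbjw ewi

Answer: mpz
emo
kts
cylq
brza
nzt
gpm
irah
kniqe
kcbz
xoptj
mbjw
ewi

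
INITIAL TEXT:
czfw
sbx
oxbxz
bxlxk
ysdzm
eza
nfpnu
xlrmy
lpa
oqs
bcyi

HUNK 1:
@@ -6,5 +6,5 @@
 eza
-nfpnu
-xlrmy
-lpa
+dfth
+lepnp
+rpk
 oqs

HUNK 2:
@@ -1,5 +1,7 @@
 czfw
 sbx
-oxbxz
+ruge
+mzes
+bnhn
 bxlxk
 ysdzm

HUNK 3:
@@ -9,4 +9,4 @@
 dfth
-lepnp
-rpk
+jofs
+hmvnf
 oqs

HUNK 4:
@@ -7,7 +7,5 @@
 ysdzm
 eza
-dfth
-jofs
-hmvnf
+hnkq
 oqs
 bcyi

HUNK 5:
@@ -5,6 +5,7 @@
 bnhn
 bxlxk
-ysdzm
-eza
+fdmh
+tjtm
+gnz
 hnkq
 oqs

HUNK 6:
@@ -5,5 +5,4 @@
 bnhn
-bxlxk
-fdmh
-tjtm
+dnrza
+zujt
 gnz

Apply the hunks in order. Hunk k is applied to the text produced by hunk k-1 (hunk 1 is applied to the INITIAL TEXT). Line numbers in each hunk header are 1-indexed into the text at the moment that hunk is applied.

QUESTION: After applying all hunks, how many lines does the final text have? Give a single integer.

Hunk 1: at line 6 remove [nfpnu,xlrmy,lpa] add [dfth,lepnp,rpk] -> 11 lines: czfw sbx oxbxz bxlxk ysdzm eza dfth lepnp rpk oqs bcyi
Hunk 2: at line 1 remove [oxbxz] add [ruge,mzes,bnhn] -> 13 lines: czfw sbx ruge mzes bnhn bxlxk ysdzm eza dfth lepnp rpk oqs bcyi
Hunk 3: at line 9 remove [lepnp,rpk] add [jofs,hmvnf] -> 13 lines: czfw sbx ruge mzes bnhn bxlxk ysdzm eza dfth jofs hmvnf oqs bcyi
Hunk 4: at line 7 remove [dfth,jofs,hmvnf] add [hnkq] -> 11 lines: czfw sbx ruge mzes bnhn bxlxk ysdzm eza hnkq oqs bcyi
Hunk 5: at line 5 remove [ysdzm,eza] add [fdmh,tjtm,gnz] -> 12 lines: czfw sbx ruge mzes bnhn bxlxk fdmh tjtm gnz hnkq oqs bcyi
Hunk 6: at line 5 remove [bxlxk,fdmh,tjtm] add [dnrza,zujt] -> 11 lines: czfw sbx ruge mzes bnhn dnrza zujt gnz hnkq oqs bcyi
Final line count: 11

Answer: 11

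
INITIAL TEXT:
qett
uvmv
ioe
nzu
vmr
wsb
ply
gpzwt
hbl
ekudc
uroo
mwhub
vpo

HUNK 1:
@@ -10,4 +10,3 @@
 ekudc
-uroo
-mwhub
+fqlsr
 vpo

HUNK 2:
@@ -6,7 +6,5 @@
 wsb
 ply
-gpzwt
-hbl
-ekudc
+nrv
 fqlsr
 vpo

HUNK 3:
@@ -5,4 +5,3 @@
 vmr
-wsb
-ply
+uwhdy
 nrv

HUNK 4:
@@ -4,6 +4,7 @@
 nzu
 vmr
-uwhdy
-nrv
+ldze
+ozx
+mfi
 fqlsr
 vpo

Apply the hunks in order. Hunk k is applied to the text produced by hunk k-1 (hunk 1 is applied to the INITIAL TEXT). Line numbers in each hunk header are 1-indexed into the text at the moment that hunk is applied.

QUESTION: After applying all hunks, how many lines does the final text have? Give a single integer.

Hunk 1: at line 10 remove [uroo,mwhub] add [fqlsr] -> 12 lines: qett uvmv ioe nzu vmr wsb ply gpzwt hbl ekudc fqlsr vpo
Hunk 2: at line 6 remove [gpzwt,hbl,ekudc] add [nrv] -> 10 lines: qett uvmv ioe nzu vmr wsb ply nrv fqlsr vpo
Hunk 3: at line 5 remove [wsb,ply] add [uwhdy] -> 9 lines: qett uvmv ioe nzu vmr uwhdy nrv fqlsr vpo
Hunk 4: at line 4 remove [uwhdy,nrv] add [ldze,ozx,mfi] -> 10 lines: qett uvmv ioe nzu vmr ldze ozx mfi fqlsr vpo
Final line count: 10

Answer: 10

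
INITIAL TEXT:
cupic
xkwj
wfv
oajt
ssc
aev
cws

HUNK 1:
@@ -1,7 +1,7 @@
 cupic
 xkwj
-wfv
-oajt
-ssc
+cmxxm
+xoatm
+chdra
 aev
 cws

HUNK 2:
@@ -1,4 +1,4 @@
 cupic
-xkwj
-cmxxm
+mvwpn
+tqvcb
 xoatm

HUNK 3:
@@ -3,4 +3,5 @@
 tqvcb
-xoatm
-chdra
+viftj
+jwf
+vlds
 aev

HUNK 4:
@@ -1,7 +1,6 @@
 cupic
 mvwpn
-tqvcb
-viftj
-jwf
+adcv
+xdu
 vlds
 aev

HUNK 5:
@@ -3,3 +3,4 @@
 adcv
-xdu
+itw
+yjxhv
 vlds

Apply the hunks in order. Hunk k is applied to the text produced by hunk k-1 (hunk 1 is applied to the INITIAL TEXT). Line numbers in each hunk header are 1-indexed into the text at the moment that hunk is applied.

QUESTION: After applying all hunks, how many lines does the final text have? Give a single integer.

Answer: 8

Derivation:
Hunk 1: at line 1 remove [wfv,oajt,ssc] add [cmxxm,xoatm,chdra] -> 7 lines: cupic xkwj cmxxm xoatm chdra aev cws
Hunk 2: at line 1 remove [xkwj,cmxxm] add [mvwpn,tqvcb] -> 7 lines: cupic mvwpn tqvcb xoatm chdra aev cws
Hunk 3: at line 3 remove [xoatm,chdra] add [viftj,jwf,vlds] -> 8 lines: cupic mvwpn tqvcb viftj jwf vlds aev cws
Hunk 4: at line 1 remove [tqvcb,viftj,jwf] add [adcv,xdu] -> 7 lines: cupic mvwpn adcv xdu vlds aev cws
Hunk 5: at line 3 remove [xdu] add [itw,yjxhv] -> 8 lines: cupic mvwpn adcv itw yjxhv vlds aev cws
Final line count: 8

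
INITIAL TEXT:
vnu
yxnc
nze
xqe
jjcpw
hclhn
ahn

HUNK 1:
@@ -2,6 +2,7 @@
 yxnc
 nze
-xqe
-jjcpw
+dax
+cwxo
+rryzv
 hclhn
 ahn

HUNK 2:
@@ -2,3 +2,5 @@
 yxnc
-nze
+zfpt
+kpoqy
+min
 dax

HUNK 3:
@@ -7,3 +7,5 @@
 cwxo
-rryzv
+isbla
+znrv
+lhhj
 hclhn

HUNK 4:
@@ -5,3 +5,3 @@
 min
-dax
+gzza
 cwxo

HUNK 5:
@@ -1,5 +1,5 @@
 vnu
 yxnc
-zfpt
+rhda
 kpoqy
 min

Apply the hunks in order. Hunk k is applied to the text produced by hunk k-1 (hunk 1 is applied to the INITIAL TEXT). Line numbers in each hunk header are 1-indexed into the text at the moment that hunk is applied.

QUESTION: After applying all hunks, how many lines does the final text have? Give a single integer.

Hunk 1: at line 2 remove [xqe,jjcpw] add [dax,cwxo,rryzv] -> 8 lines: vnu yxnc nze dax cwxo rryzv hclhn ahn
Hunk 2: at line 2 remove [nze] add [zfpt,kpoqy,min] -> 10 lines: vnu yxnc zfpt kpoqy min dax cwxo rryzv hclhn ahn
Hunk 3: at line 7 remove [rryzv] add [isbla,znrv,lhhj] -> 12 lines: vnu yxnc zfpt kpoqy min dax cwxo isbla znrv lhhj hclhn ahn
Hunk 4: at line 5 remove [dax] add [gzza] -> 12 lines: vnu yxnc zfpt kpoqy min gzza cwxo isbla znrv lhhj hclhn ahn
Hunk 5: at line 1 remove [zfpt] add [rhda] -> 12 lines: vnu yxnc rhda kpoqy min gzza cwxo isbla znrv lhhj hclhn ahn
Final line count: 12

Answer: 12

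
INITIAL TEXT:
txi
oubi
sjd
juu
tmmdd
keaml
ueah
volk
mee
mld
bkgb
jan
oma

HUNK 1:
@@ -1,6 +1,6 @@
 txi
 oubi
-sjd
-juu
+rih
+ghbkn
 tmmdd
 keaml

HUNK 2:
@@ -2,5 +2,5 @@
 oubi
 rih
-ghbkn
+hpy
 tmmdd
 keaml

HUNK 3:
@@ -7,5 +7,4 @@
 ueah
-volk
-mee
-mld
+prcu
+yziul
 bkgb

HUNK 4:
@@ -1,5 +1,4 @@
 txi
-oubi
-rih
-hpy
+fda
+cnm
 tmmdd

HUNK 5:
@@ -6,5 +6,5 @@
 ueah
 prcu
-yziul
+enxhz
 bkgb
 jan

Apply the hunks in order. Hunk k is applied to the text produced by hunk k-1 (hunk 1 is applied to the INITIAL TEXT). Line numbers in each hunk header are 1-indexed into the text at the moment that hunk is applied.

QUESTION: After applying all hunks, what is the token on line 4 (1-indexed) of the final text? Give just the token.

Answer: tmmdd

Derivation:
Hunk 1: at line 1 remove [sjd,juu] add [rih,ghbkn] -> 13 lines: txi oubi rih ghbkn tmmdd keaml ueah volk mee mld bkgb jan oma
Hunk 2: at line 2 remove [ghbkn] add [hpy] -> 13 lines: txi oubi rih hpy tmmdd keaml ueah volk mee mld bkgb jan oma
Hunk 3: at line 7 remove [volk,mee,mld] add [prcu,yziul] -> 12 lines: txi oubi rih hpy tmmdd keaml ueah prcu yziul bkgb jan oma
Hunk 4: at line 1 remove [oubi,rih,hpy] add [fda,cnm] -> 11 lines: txi fda cnm tmmdd keaml ueah prcu yziul bkgb jan oma
Hunk 5: at line 6 remove [yziul] add [enxhz] -> 11 lines: txi fda cnm tmmdd keaml ueah prcu enxhz bkgb jan oma
Final line 4: tmmdd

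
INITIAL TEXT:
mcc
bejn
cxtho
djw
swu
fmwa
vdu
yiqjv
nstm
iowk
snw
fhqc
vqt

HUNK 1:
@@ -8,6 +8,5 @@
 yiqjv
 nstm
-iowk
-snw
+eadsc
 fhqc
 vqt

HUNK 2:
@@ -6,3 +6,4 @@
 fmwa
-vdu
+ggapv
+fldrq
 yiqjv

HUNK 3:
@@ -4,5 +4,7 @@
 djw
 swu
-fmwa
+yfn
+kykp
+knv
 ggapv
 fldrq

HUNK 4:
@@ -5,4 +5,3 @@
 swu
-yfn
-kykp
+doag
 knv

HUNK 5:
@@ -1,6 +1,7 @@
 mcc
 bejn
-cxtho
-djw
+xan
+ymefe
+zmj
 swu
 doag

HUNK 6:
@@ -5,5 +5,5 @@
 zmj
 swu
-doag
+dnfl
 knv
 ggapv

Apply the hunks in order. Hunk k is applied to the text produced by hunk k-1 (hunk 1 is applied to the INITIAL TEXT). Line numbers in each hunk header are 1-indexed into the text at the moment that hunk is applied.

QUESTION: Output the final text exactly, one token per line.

Answer: mcc
bejn
xan
ymefe
zmj
swu
dnfl
knv
ggapv
fldrq
yiqjv
nstm
eadsc
fhqc
vqt

Derivation:
Hunk 1: at line 8 remove [iowk,snw] add [eadsc] -> 12 lines: mcc bejn cxtho djw swu fmwa vdu yiqjv nstm eadsc fhqc vqt
Hunk 2: at line 6 remove [vdu] add [ggapv,fldrq] -> 13 lines: mcc bejn cxtho djw swu fmwa ggapv fldrq yiqjv nstm eadsc fhqc vqt
Hunk 3: at line 4 remove [fmwa] add [yfn,kykp,knv] -> 15 lines: mcc bejn cxtho djw swu yfn kykp knv ggapv fldrq yiqjv nstm eadsc fhqc vqt
Hunk 4: at line 5 remove [yfn,kykp] add [doag] -> 14 lines: mcc bejn cxtho djw swu doag knv ggapv fldrq yiqjv nstm eadsc fhqc vqt
Hunk 5: at line 1 remove [cxtho,djw] add [xan,ymefe,zmj] -> 15 lines: mcc bejn xan ymefe zmj swu doag knv ggapv fldrq yiqjv nstm eadsc fhqc vqt
Hunk 6: at line 5 remove [doag] add [dnfl] -> 15 lines: mcc bejn xan ymefe zmj swu dnfl knv ggapv fldrq yiqjv nstm eadsc fhqc vqt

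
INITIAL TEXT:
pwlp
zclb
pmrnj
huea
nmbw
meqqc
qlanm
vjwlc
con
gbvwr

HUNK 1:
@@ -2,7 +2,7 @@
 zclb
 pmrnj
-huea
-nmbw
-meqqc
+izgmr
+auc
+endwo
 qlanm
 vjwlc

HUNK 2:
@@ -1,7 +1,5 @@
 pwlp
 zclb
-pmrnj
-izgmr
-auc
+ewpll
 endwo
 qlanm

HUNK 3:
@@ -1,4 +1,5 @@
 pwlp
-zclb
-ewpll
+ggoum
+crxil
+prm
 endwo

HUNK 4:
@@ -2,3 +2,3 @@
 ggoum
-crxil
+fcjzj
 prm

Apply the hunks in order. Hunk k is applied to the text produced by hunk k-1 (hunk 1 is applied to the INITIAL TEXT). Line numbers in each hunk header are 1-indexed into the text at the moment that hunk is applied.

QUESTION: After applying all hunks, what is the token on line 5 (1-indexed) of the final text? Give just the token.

Hunk 1: at line 2 remove [huea,nmbw,meqqc] add [izgmr,auc,endwo] -> 10 lines: pwlp zclb pmrnj izgmr auc endwo qlanm vjwlc con gbvwr
Hunk 2: at line 1 remove [pmrnj,izgmr,auc] add [ewpll] -> 8 lines: pwlp zclb ewpll endwo qlanm vjwlc con gbvwr
Hunk 3: at line 1 remove [zclb,ewpll] add [ggoum,crxil,prm] -> 9 lines: pwlp ggoum crxil prm endwo qlanm vjwlc con gbvwr
Hunk 4: at line 2 remove [crxil] add [fcjzj] -> 9 lines: pwlp ggoum fcjzj prm endwo qlanm vjwlc con gbvwr
Final line 5: endwo

Answer: endwo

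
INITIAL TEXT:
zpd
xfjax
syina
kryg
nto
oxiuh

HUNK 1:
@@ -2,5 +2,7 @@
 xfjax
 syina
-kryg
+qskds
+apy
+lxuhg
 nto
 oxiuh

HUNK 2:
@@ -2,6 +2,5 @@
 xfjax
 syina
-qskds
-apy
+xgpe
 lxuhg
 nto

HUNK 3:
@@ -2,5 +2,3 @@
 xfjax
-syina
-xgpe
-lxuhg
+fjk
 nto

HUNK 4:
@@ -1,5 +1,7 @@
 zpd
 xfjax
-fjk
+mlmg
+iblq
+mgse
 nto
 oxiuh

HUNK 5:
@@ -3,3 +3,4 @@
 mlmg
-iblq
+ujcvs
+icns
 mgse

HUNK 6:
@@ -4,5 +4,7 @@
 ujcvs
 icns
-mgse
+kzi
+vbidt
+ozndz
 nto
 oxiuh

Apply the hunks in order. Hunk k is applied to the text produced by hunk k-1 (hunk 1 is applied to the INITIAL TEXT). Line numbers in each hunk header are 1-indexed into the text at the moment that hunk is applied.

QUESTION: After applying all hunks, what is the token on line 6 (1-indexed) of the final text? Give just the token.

Hunk 1: at line 2 remove [kryg] add [qskds,apy,lxuhg] -> 8 lines: zpd xfjax syina qskds apy lxuhg nto oxiuh
Hunk 2: at line 2 remove [qskds,apy] add [xgpe] -> 7 lines: zpd xfjax syina xgpe lxuhg nto oxiuh
Hunk 3: at line 2 remove [syina,xgpe,lxuhg] add [fjk] -> 5 lines: zpd xfjax fjk nto oxiuh
Hunk 4: at line 1 remove [fjk] add [mlmg,iblq,mgse] -> 7 lines: zpd xfjax mlmg iblq mgse nto oxiuh
Hunk 5: at line 3 remove [iblq] add [ujcvs,icns] -> 8 lines: zpd xfjax mlmg ujcvs icns mgse nto oxiuh
Hunk 6: at line 4 remove [mgse] add [kzi,vbidt,ozndz] -> 10 lines: zpd xfjax mlmg ujcvs icns kzi vbidt ozndz nto oxiuh
Final line 6: kzi

Answer: kzi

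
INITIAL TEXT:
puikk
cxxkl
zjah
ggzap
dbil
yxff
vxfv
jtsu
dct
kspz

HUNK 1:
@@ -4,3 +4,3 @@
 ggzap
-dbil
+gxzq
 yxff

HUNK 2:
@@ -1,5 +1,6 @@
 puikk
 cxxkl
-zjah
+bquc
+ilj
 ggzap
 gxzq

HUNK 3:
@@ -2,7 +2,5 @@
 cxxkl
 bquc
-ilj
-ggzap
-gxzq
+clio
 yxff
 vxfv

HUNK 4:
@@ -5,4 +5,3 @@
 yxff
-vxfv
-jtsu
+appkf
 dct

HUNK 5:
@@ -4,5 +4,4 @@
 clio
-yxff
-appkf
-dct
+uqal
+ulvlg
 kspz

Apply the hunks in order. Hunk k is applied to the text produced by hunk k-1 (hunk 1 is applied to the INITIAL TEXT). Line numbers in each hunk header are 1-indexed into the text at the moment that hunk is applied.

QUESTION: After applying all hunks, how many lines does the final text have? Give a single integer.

Answer: 7

Derivation:
Hunk 1: at line 4 remove [dbil] add [gxzq] -> 10 lines: puikk cxxkl zjah ggzap gxzq yxff vxfv jtsu dct kspz
Hunk 2: at line 1 remove [zjah] add [bquc,ilj] -> 11 lines: puikk cxxkl bquc ilj ggzap gxzq yxff vxfv jtsu dct kspz
Hunk 3: at line 2 remove [ilj,ggzap,gxzq] add [clio] -> 9 lines: puikk cxxkl bquc clio yxff vxfv jtsu dct kspz
Hunk 4: at line 5 remove [vxfv,jtsu] add [appkf] -> 8 lines: puikk cxxkl bquc clio yxff appkf dct kspz
Hunk 5: at line 4 remove [yxff,appkf,dct] add [uqal,ulvlg] -> 7 lines: puikk cxxkl bquc clio uqal ulvlg kspz
Final line count: 7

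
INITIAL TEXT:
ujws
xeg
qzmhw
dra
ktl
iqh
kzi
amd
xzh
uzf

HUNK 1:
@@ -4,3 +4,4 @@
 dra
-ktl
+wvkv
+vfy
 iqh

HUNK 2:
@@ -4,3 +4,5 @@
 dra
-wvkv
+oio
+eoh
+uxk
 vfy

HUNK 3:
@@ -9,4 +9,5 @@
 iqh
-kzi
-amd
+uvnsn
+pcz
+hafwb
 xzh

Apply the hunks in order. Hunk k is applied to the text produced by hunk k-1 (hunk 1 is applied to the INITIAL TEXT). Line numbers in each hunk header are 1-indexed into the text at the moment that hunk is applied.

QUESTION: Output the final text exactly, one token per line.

Answer: ujws
xeg
qzmhw
dra
oio
eoh
uxk
vfy
iqh
uvnsn
pcz
hafwb
xzh
uzf

Derivation:
Hunk 1: at line 4 remove [ktl] add [wvkv,vfy] -> 11 lines: ujws xeg qzmhw dra wvkv vfy iqh kzi amd xzh uzf
Hunk 2: at line 4 remove [wvkv] add [oio,eoh,uxk] -> 13 lines: ujws xeg qzmhw dra oio eoh uxk vfy iqh kzi amd xzh uzf
Hunk 3: at line 9 remove [kzi,amd] add [uvnsn,pcz,hafwb] -> 14 lines: ujws xeg qzmhw dra oio eoh uxk vfy iqh uvnsn pcz hafwb xzh uzf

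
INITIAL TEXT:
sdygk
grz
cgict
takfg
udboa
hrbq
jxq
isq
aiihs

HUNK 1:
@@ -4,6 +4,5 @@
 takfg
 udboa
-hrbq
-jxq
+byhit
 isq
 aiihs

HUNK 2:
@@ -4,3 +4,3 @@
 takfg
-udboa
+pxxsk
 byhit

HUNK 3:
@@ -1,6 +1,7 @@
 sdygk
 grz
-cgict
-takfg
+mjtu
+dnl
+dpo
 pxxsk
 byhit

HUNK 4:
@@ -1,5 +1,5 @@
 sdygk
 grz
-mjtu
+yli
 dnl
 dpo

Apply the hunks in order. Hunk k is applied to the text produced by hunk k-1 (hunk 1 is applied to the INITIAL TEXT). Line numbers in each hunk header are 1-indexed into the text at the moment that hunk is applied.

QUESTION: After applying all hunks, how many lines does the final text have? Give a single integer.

Answer: 9

Derivation:
Hunk 1: at line 4 remove [hrbq,jxq] add [byhit] -> 8 lines: sdygk grz cgict takfg udboa byhit isq aiihs
Hunk 2: at line 4 remove [udboa] add [pxxsk] -> 8 lines: sdygk grz cgict takfg pxxsk byhit isq aiihs
Hunk 3: at line 1 remove [cgict,takfg] add [mjtu,dnl,dpo] -> 9 lines: sdygk grz mjtu dnl dpo pxxsk byhit isq aiihs
Hunk 4: at line 1 remove [mjtu] add [yli] -> 9 lines: sdygk grz yli dnl dpo pxxsk byhit isq aiihs
Final line count: 9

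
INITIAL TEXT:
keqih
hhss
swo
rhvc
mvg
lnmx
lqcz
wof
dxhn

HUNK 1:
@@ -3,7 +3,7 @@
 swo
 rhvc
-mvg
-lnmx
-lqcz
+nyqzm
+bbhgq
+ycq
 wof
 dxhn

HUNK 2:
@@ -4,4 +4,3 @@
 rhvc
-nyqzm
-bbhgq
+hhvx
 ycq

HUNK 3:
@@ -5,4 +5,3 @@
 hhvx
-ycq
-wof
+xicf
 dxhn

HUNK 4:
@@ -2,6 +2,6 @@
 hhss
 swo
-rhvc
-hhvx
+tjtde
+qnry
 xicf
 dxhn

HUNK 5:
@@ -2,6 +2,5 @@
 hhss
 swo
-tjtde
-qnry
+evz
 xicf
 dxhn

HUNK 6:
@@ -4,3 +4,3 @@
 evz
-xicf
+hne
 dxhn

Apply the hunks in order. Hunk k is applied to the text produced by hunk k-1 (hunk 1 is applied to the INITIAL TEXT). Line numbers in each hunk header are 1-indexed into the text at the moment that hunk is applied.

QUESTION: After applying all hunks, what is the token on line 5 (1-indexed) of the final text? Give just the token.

Hunk 1: at line 3 remove [mvg,lnmx,lqcz] add [nyqzm,bbhgq,ycq] -> 9 lines: keqih hhss swo rhvc nyqzm bbhgq ycq wof dxhn
Hunk 2: at line 4 remove [nyqzm,bbhgq] add [hhvx] -> 8 lines: keqih hhss swo rhvc hhvx ycq wof dxhn
Hunk 3: at line 5 remove [ycq,wof] add [xicf] -> 7 lines: keqih hhss swo rhvc hhvx xicf dxhn
Hunk 4: at line 2 remove [rhvc,hhvx] add [tjtde,qnry] -> 7 lines: keqih hhss swo tjtde qnry xicf dxhn
Hunk 5: at line 2 remove [tjtde,qnry] add [evz] -> 6 lines: keqih hhss swo evz xicf dxhn
Hunk 6: at line 4 remove [xicf] add [hne] -> 6 lines: keqih hhss swo evz hne dxhn
Final line 5: hne

Answer: hne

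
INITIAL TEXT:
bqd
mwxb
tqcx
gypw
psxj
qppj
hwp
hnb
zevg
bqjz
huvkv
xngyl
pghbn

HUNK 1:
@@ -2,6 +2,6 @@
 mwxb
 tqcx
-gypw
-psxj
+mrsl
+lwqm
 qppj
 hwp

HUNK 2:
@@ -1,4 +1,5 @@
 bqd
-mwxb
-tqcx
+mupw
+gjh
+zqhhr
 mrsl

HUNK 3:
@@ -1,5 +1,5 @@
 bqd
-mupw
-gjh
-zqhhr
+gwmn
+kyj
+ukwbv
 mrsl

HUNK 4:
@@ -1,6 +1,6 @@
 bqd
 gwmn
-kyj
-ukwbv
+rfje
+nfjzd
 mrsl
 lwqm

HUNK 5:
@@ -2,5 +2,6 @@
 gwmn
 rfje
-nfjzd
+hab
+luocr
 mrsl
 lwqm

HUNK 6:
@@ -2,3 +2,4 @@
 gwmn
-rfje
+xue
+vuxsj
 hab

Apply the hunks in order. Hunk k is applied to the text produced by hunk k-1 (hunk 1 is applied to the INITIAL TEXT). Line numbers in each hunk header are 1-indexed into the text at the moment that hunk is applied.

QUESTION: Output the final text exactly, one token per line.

Hunk 1: at line 2 remove [gypw,psxj] add [mrsl,lwqm] -> 13 lines: bqd mwxb tqcx mrsl lwqm qppj hwp hnb zevg bqjz huvkv xngyl pghbn
Hunk 2: at line 1 remove [mwxb,tqcx] add [mupw,gjh,zqhhr] -> 14 lines: bqd mupw gjh zqhhr mrsl lwqm qppj hwp hnb zevg bqjz huvkv xngyl pghbn
Hunk 3: at line 1 remove [mupw,gjh,zqhhr] add [gwmn,kyj,ukwbv] -> 14 lines: bqd gwmn kyj ukwbv mrsl lwqm qppj hwp hnb zevg bqjz huvkv xngyl pghbn
Hunk 4: at line 1 remove [kyj,ukwbv] add [rfje,nfjzd] -> 14 lines: bqd gwmn rfje nfjzd mrsl lwqm qppj hwp hnb zevg bqjz huvkv xngyl pghbn
Hunk 5: at line 2 remove [nfjzd] add [hab,luocr] -> 15 lines: bqd gwmn rfje hab luocr mrsl lwqm qppj hwp hnb zevg bqjz huvkv xngyl pghbn
Hunk 6: at line 2 remove [rfje] add [xue,vuxsj] -> 16 lines: bqd gwmn xue vuxsj hab luocr mrsl lwqm qppj hwp hnb zevg bqjz huvkv xngyl pghbn

Answer: bqd
gwmn
xue
vuxsj
hab
luocr
mrsl
lwqm
qppj
hwp
hnb
zevg
bqjz
huvkv
xngyl
pghbn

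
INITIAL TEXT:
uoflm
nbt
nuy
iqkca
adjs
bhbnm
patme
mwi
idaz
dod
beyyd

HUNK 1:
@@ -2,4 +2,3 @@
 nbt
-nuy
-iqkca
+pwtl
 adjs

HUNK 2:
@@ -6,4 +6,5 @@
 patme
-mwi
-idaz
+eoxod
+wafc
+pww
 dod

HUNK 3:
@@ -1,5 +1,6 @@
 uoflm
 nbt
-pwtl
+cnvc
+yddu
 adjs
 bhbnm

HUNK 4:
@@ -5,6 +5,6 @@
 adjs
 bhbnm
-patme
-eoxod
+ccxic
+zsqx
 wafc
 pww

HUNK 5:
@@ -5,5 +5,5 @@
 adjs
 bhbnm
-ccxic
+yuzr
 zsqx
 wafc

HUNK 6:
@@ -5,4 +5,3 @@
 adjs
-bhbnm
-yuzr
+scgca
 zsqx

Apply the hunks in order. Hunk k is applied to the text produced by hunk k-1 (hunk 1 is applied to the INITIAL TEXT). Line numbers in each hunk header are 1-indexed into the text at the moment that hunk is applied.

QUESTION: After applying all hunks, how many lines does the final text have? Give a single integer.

Answer: 11

Derivation:
Hunk 1: at line 2 remove [nuy,iqkca] add [pwtl] -> 10 lines: uoflm nbt pwtl adjs bhbnm patme mwi idaz dod beyyd
Hunk 2: at line 6 remove [mwi,idaz] add [eoxod,wafc,pww] -> 11 lines: uoflm nbt pwtl adjs bhbnm patme eoxod wafc pww dod beyyd
Hunk 3: at line 1 remove [pwtl] add [cnvc,yddu] -> 12 lines: uoflm nbt cnvc yddu adjs bhbnm patme eoxod wafc pww dod beyyd
Hunk 4: at line 5 remove [patme,eoxod] add [ccxic,zsqx] -> 12 lines: uoflm nbt cnvc yddu adjs bhbnm ccxic zsqx wafc pww dod beyyd
Hunk 5: at line 5 remove [ccxic] add [yuzr] -> 12 lines: uoflm nbt cnvc yddu adjs bhbnm yuzr zsqx wafc pww dod beyyd
Hunk 6: at line 5 remove [bhbnm,yuzr] add [scgca] -> 11 lines: uoflm nbt cnvc yddu adjs scgca zsqx wafc pww dod beyyd
Final line count: 11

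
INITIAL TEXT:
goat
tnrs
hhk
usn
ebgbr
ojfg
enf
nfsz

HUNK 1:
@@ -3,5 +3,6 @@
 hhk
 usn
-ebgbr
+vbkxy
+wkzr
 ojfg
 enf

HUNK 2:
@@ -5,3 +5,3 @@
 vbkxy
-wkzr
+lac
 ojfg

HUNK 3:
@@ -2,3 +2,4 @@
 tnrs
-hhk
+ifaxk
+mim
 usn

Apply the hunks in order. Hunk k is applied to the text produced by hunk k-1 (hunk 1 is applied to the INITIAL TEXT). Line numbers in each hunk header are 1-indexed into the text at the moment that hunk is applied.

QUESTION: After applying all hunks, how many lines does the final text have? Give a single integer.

Answer: 10

Derivation:
Hunk 1: at line 3 remove [ebgbr] add [vbkxy,wkzr] -> 9 lines: goat tnrs hhk usn vbkxy wkzr ojfg enf nfsz
Hunk 2: at line 5 remove [wkzr] add [lac] -> 9 lines: goat tnrs hhk usn vbkxy lac ojfg enf nfsz
Hunk 3: at line 2 remove [hhk] add [ifaxk,mim] -> 10 lines: goat tnrs ifaxk mim usn vbkxy lac ojfg enf nfsz
Final line count: 10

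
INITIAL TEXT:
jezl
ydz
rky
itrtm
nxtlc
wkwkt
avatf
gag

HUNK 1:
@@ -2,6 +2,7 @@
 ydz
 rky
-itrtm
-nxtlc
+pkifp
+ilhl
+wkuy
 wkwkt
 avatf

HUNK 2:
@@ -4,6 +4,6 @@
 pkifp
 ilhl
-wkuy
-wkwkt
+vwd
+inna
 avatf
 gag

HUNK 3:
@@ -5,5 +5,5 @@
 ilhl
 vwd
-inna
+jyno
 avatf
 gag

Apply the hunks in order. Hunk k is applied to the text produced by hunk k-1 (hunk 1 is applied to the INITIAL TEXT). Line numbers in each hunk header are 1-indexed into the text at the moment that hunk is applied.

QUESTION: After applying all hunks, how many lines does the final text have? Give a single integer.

Hunk 1: at line 2 remove [itrtm,nxtlc] add [pkifp,ilhl,wkuy] -> 9 lines: jezl ydz rky pkifp ilhl wkuy wkwkt avatf gag
Hunk 2: at line 4 remove [wkuy,wkwkt] add [vwd,inna] -> 9 lines: jezl ydz rky pkifp ilhl vwd inna avatf gag
Hunk 3: at line 5 remove [inna] add [jyno] -> 9 lines: jezl ydz rky pkifp ilhl vwd jyno avatf gag
Final line count: 9

Answer: 9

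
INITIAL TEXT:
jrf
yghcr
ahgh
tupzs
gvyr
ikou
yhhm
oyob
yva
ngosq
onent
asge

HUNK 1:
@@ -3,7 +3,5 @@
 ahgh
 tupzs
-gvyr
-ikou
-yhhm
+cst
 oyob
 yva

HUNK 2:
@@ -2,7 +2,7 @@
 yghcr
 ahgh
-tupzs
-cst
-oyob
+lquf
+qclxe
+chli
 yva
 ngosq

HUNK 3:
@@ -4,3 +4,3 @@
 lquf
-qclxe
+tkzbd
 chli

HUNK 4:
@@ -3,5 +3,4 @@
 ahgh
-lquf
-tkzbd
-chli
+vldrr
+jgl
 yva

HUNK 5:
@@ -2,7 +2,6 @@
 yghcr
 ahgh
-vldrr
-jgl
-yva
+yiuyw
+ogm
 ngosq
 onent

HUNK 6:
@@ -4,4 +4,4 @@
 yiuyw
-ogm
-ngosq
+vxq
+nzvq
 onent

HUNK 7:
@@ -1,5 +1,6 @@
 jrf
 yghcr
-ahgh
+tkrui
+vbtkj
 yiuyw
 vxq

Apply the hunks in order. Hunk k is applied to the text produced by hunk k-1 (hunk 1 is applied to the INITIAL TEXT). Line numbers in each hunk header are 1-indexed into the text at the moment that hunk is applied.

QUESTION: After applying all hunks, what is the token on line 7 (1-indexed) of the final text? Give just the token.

Hunk 1: at line 3 remove [gvyr,ikou,yhhm] add [cst] -> 10 lines: jrf yghcr ahgh tupzs cst oyob yva ngosq onent asge
Hunk 2: at line 2 remove [tupzs,cst,oyob] add [lquf,qclxe,chli] -> 10 lines: jrf yghcr ahgh lquf qclxe chli yva ngosq onent asge
Hunk 3: at line 4 remove [qclxe] add [tkzbd] -> 10 lines: jrf yghcr ahgh lquf tkzbd chli yva ngosq onent asge
Hunk 4: at line 3 remove [lquf,tkzbd,chli] add [vldrr,jgl] -> 9 lines: jrf yghcr ahgh vldrr jgl yva ngosq onent asge
Hunk 5: at line 2 remove [vldrr,jgl,yva] add [yiuyw,ogm] -> 8 lines: jrf yghcr ahgh yiuyw ogm ngosq onent asge
Hunk 6: at line 4 remove [ogm,ngosq] add [vxq,nzvq] -> 8 lines: jrf yghcr ahgh yiuyw vxq nzvq onent asge
Hunk 7: at line 1 remove [ahgh] add [tkrui,vbtkj] -> 9 lines: jrf yghcr tkrui vbtkj yiuyw vxq nzvq onent asge
Final line 7: nzvq

Answer: nzvq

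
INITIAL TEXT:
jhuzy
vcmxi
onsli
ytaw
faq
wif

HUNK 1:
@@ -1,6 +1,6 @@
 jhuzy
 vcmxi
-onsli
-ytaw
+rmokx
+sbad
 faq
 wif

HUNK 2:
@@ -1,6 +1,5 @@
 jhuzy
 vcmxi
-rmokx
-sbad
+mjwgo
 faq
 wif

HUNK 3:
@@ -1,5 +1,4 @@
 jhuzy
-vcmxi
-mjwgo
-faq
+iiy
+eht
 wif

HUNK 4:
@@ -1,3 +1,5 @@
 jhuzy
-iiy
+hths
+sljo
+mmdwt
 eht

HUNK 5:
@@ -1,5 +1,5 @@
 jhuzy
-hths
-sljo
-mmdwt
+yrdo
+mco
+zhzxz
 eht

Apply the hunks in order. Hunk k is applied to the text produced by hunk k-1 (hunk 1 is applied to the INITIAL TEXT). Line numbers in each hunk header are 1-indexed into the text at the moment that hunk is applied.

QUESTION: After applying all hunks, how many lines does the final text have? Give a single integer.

Hunk 1: at line 1 remove [onsli,ytaw] add [rmokx,sbad] -> 6 lines: jhuzy vcmxi rmokx sbad faq wif
Hunk 2: at line 1 remove [rmokx,sbad] add [mjwgo] -> 5 lines: jhuzy vcmxi mjwgo faq wif
Hunk 3: at line 1 remove [vcmxi,mjwgo,faq] add [iiy,eht] -> 4 lines: jhuzy iiy eht wif
Hunk 4: at line 1 remove [iiy] add [hths,sljo,mmdwt] -> 6 lines: jhuzy hths sljo mmdwt eht wif
Hunk 5: at line 1 remove [hths,sljo,mmdwt] add [yrdo,mco,zhzxz] -> 6 lines: jhuzy yrdo mco zhzxz eht wif
Final line count: 6

Answer: 6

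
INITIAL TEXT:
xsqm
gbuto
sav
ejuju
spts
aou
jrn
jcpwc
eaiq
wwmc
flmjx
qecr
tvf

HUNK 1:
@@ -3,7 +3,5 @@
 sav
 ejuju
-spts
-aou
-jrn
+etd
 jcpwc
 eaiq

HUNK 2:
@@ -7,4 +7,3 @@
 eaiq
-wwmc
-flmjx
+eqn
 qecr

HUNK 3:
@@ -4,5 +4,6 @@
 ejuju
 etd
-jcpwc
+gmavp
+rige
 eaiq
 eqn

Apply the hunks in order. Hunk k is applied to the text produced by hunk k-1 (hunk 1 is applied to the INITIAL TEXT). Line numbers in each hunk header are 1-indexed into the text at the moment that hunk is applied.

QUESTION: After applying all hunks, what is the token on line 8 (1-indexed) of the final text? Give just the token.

Hunk 1: at line 3 remove [spts,aou,jrn] add [etd] -> 11 lines: xsqm gbuto sav ejuju etd jcpwc eaiq wwmc flmjx qecr tvf
Hunk 2: at line 7 remove [wwmc,flmjx] add [eqn] -> 10 lines: xsqm gbuto sav ejuju etd jcpwc eaiq eqn qecr tvf
Hunk 3: at line 4 remove [jcpwc] add [gmavp,rige] -> 11 lines: xsqm gbuto sav ejuju etd gmavp rige eaiq eqn qecr tvf
Final line 8: eaiq

Answer: eaiq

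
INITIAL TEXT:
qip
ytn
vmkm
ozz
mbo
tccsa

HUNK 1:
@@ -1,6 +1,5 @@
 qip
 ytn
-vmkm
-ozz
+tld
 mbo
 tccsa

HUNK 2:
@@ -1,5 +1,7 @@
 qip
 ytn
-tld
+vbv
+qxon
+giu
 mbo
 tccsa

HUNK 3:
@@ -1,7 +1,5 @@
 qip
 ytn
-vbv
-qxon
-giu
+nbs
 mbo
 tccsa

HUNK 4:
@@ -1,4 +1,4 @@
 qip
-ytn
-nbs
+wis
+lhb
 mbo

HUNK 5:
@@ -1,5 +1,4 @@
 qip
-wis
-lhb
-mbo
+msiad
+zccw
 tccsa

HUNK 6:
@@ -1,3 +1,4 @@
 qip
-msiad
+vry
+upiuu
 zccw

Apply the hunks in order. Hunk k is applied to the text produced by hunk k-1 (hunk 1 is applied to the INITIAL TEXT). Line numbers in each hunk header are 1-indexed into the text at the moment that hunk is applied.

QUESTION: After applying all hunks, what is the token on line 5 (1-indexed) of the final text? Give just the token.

Answer: tccsa

Derivation:
Hunk 1: at line 1 remove [vmkm,ozz] add [tld] -> 5 lines: qip ytn tld mbo tccsa
Hunk 2: at line 1 remove [tld] add [vbv,qxon,giu] -> 7 lines: qip ytn vbv qxon giu mbo tccsa
Hunk 3: at line 1 remove [vbv,qxon,giu] add [nbs] -> 5 lines: qip ytn nbs mbo tccsa
Hunk 4: at line 1 remove [ytn,nbs] add [wis,lhb] -> 5 lines: qip wis lhb mbo tccsa
Hunk 5: at line 1 remove [wis,lhb,mbo] add [msiad,zccw] -> 4 lines: qip msiad zccw tccsa
Hunk 6: at line 1 remove [msiad] add [vry,upiuu] -> 5 lines: qip vry upiuu zccw tccsa
Final line 5: tccsa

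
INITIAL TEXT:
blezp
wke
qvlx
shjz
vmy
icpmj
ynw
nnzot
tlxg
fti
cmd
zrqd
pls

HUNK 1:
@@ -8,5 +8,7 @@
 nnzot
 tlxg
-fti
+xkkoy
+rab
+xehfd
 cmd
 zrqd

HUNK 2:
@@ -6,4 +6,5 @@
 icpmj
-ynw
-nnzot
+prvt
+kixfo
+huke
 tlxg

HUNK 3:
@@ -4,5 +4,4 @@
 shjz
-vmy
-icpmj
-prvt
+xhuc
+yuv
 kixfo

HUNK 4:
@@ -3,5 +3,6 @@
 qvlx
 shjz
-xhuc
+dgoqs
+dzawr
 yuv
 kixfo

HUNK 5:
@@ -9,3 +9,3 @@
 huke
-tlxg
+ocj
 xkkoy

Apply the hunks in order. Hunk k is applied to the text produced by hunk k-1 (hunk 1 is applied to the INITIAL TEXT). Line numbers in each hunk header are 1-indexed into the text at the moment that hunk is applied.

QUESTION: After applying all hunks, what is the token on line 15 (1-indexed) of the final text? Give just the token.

Hunk 1: at line 8 remove [fti] add [xkkoy,rab,xehfd] -> 15 lines: blezp wke qvlx shjz vmy icpmj ynw nnzot tlxg xkkoy rab xehfd cmd zrqd pls
Hunk 2: at line 6 remove [ynw,nnzot] add [prvt,kixfo,huke] -> 16 lines: blezp wke qvlx shjz vmy icpmj prvt kixfo huke tlxg xkkoy rab xehfd cmd zrqd pls
Hunk 3: at line 4 remove [vmy,icpmj,prvt] add [xhuc,yuv] -> 15 lines: blezp wke qvlx shjz xhuc yuv kixfo huke tlxg xkkoy rab xehfd cmd zrqd pls
Hunk 4: at line 3 remove [xhuc] add [dgoqs,dzawr] -> 16 lines: blezp wke qvlx shjz dgoqs dzawr yuv kixfo huke tlxg xkkoy rab xehfd cmd zrqd pls
Hunk 5: at line 9 remove [tlxg] add [ocj] -> 16 lines: blezp wke qvlx shjz dgoqs dzawr yuv kixfo huke ocj xkkoy rab xehfd cmd zrqd pls
Final line 15: zrqd

Answer: zrqd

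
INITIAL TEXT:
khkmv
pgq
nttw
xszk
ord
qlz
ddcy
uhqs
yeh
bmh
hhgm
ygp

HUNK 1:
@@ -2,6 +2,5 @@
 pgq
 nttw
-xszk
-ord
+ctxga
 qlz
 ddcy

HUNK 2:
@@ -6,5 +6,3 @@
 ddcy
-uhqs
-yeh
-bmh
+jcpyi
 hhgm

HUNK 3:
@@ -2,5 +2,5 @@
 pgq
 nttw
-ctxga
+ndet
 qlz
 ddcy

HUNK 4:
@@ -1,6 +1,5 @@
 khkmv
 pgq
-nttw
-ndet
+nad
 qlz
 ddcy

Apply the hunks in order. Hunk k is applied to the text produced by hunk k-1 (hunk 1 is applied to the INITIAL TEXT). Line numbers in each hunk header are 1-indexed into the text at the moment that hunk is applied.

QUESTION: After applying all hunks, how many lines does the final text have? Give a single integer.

Answer: 8

Derivation:
Hunk 1: at line 2 remove [xszk,ord] add [ctxga] -> 11 lines: khkmv pgq nttw ctxga qlz ddcy uhqs yeh bmh hhgm ygp
Hunk 2: at line 6 remove [uhqs,yeh,bmh] add [jcpyi] -> 9 lines: khkmv pgq nttw ctxga qlz ddcy jcpyi hhgm ygp
Hunk 3: at line 2 remove [ctxga] add [ndet] -> 9 lines: khkmv pgq nttw ndet qlz ddcy jcpyi hhgm ygp
Hunk 4: at line 1 remove [nttw,ndet] add [nad] -> 8 lines: khkmv pgq nad qlz ddcy jcpyi hhgm ygp
Final line count: 8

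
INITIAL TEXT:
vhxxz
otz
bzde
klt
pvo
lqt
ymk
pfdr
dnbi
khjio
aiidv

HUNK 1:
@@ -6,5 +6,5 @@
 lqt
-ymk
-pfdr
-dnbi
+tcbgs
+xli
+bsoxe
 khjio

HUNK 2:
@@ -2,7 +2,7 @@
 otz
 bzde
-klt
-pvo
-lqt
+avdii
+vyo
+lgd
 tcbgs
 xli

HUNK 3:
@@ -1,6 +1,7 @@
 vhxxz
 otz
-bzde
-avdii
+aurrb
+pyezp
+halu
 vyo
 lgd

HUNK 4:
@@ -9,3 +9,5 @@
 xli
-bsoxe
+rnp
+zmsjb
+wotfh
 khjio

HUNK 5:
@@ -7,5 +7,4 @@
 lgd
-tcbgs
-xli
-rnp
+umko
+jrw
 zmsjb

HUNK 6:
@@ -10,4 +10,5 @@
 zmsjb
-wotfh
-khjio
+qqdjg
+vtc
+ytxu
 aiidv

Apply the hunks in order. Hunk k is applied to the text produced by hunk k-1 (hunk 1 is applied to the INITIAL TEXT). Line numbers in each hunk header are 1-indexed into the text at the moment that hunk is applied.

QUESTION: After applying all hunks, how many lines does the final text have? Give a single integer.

Answer: 14

Derivation:
Hunk 1: at line 6 remove [ymk,pfdr,dnbi] add [tcbgs,xli,bsoxe] -> 11 lines: vhxxz otz bzde klt pvo lqt tcbgs xli bsoxe khjio aiidv
Hunk 2: at line 2 remove [klt,pvo,lqt] add [avdii,vyo,lgd] -> 11 lines: vhxxz otz bzde avdii vyo lgd tcbgs xli bsoxe khjio aiidv
Hunk 3: at line 1 remove [bzde,avdii] add [aurrb,pyezp,halu] -> 12 lines: vhxxz otz aurrb pyezp halu vyo lgd tcbgs xli bsoxe khjio aiidv
Hunk 4: at line 9 remove [bsoxe] add [rnp,zmsjb,wotfh] -> 14 lines: vhxxz otz aurrb pyezp halu vyo lgd tcbgs xli rnp zmsjb wotfh khjio aiidv
Hunk 5: at line 7 remove [tcbgs,xli,rnp] add [umko,jrw] -> 13 lines: vhxxz otz aurrb pyezp halu vyo lgd umko jrw zmsjb wotfh khjio aiidv
Hunk 6: at line 10 remove [wotfh,khjio] add [qqdjg,vtc,ytxu] -> 14 lines: vhxxz otz aurrb pyezp halu vyo lgd umko jrw zmsjb qqdjg vtc ytxu aiidv
Final line count: 14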